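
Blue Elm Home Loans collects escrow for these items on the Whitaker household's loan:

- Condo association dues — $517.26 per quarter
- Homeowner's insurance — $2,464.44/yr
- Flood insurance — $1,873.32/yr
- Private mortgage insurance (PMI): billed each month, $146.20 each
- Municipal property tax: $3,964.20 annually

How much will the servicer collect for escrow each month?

$1,010.45

Condo association dues = $517.26 × 4 = $2,069.04/yr
Homeowner's insurance = $2,464.44/yr
Flood insurance = $1,873.32/yr
Private mortgage insurance (PMI) = $146.20 × 12 = $1,754.40/yr
Municipal property tax = $3,964.20/yr
Total per year = $12,125.40
Base monthly escrow = $12,125.40 / 12 = $1,010.45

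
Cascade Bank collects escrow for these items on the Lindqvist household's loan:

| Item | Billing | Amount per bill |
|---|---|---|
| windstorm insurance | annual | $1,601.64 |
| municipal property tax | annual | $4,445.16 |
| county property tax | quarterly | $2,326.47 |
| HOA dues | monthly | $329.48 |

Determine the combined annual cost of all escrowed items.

Windstorm insurance — $1,601.64 per year
Municipal property tax — $4,445.16 per year
County property tax — $2,326.47 × 4 = $9,305.88 per year
HOA dues — $329.48 × 12 = $3,953.76 per year
Annual escrow total = $1,601.64 + $4,445.16 + $9,305.88 + $3,953.76 = $19,306.44

$19,306.44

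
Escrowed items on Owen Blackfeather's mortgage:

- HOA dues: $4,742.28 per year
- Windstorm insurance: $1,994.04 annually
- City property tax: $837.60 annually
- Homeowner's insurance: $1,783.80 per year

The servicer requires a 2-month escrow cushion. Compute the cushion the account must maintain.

HOA dues — $4,742.28 annually
Windstorm insurance — $1,994.04 annually
City property tax — $837.60 annually
Homeowner's insurance — $1,783.80 annually
Total annual escrow = $4,742.28 + $1,994.04 + $837.60 + $1,783.80 = $9,357.72
Monthly = $9,357.72 / 12 = $779.81
Cushion = 2 × $779.81 = $1,559.62

$1,559.62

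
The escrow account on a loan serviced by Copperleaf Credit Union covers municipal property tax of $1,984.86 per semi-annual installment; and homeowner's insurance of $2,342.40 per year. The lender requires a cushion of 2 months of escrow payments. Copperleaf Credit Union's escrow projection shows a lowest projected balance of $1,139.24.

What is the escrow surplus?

Municipal property tax: $1,984.86 × 2 = $3,969.72 per year
Homeowner's insurance: $2,342.40 per year
Combined annual = $3,969.72 + $2,342.40 = $6,312.12
Per month = $6,312.12 ÷ 12 = $526.01
Cushion = 2 × $526.01 = $1,052.02
Surplus = $1,139.24 − $1,052.02 = $87.22

$87.22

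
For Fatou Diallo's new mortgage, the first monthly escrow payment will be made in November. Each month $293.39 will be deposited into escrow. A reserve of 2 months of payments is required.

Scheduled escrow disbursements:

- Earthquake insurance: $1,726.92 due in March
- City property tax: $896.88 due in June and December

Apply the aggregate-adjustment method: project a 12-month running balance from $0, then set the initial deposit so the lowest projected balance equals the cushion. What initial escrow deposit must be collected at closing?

$1,760.34

Cushion = 2 × $293.39 = $586.78
Trial balance (start $0, +$293.39 each month, − disbursements):
  Nov: +$293.39 → $293.39
  Dec: +$293.39 − $896.88 → -$310.10
  Jan: +$293.39 → -$16.71
  Feb: +$293.39 → $276.68
  Mar: +$293.39 − $1,726.92 → -$1,156.85
  Apr: +$293.39 → -$863.46
  May: +$293.39 → -$570.07
  Jun: +$293.39 − $896.88 → -$1,173.56
  Jul: +$293.39 → -$880.17
  Aug: +$293.39 → -$586.78
  Sep: +$293.39 → -$293.39
  Oct: +$293.39 → $0.00
Lowest trial balance = -$1,173.56 (Jun)
Initial deposit = cushion − low point = $586.78 − (-$1,173.56) = $1,760.34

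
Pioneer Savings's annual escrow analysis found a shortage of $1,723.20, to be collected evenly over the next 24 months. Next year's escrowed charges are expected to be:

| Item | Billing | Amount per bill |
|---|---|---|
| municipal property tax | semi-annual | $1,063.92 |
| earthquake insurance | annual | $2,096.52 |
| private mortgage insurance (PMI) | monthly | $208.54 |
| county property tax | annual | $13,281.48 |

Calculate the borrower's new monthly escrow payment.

Municipal property tax: $1,063.92 × 2 = $2,127.84 annually
Earthquake insurance: $2,096.52 annually
Private mortgage insurance (PMI): $208.54 × 12 = $2,502.48 annually
County property tax: $13,281.48 annually
Total annual escrow = $20,008.32
Monthly escrow = $20,008.32 / 12 = $1,667.36
Shortage spread = $1,723.20 / 24 = $71.80/mo
New monthly escrow = $1,667.36 + $71.80 = $1,739.16

$1,739.16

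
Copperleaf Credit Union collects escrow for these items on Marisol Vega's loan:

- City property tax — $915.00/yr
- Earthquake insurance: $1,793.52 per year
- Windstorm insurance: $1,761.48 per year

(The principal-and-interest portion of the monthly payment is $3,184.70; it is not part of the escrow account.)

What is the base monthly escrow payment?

City property tax — $915.00
Earthquake insurance — $1,793.52
Windstorm insurance — $1,761.48
Annual escrow total = $915.00 + $1,793.52 + $1,761.48 = $4,470.00
Per month = $4,470.00 ÷ 12 = $372.50

$372.50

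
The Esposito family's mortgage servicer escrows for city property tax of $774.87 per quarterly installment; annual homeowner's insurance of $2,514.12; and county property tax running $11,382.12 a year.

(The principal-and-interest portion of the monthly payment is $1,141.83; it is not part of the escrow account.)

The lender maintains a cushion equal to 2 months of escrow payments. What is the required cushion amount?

$2,832.62

City property tax — $774.87 × 4 = $3,099.48/yr
Homeowner's insurance — $2,514.12/yr
County property tax — $11,382.12/yr
Total per year = $3,099.48 + $2,514.12 + $11,382.12 = $16,995.72
Per month = $16,995.72 ÷ 12 = $1,416.31
Cushion = 2 × $1,416.31 = $2,832.62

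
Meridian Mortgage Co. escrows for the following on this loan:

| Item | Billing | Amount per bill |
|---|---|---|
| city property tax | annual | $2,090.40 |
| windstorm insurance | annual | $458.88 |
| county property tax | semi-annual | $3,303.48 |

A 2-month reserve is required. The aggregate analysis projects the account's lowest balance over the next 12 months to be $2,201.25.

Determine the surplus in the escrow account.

City property tax — $2,090.40/yr
Windstorm insurance — $458.88/yr
County property tax — $3,303.48 × 2 = $6,606.96/yr
Total annual escrow = $2,090.40 + $458.88 + $6,606.96 = $9,156.24
Monthly = $9,156.24 ÷ 12 = $763.02
Required reserve = 2 × $763.02 = $1,526.04
Surplus = $2,201.25 − $1,526.04 = $675.21

$675.21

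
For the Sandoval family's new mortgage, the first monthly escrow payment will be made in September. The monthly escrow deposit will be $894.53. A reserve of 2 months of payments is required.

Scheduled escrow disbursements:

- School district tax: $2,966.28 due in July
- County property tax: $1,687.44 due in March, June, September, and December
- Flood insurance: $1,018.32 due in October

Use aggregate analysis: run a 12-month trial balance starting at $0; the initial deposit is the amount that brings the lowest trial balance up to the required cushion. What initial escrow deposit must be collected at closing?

$2,705.76

Cushion = 2 × $894.53 = $1,789.06
Trial balance (start $0, +$894.53 each month, − disbursements):
  Sep: +$894.53 − $1,687.44 → -$792.91
  Oct: +$894.53 − $1,018.32 → -$916.70
  Nov: +$894.53 → -$22.17
  Dec: +$894.53 − $1,687.44 → -$815.08
  Jan: +$894.53 → $79.45
  Feb: +$894.53 → $973.98
  Mar: +$894.53 − $1,687.44 → $181.07
  Apr: +$894.53 → $1,075.60
  May: +$894.53 → $1,970.13
  Jun: +$894.53 − $1,687.44 → $1,177.22
  Jul: +$894.53 − $2,966.28 → -$894.53
  Aug: +$894.53 → $0.00
Lowest trial balance = -$916.70 (Oct)
Initial deposit = cushion − low point = $1,789.06 − (-$916.70) = $2,705.76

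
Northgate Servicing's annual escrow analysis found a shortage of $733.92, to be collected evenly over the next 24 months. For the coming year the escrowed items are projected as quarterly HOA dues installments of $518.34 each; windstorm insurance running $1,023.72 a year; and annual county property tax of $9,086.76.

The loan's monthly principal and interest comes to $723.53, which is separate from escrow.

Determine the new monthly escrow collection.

HOA dues = $518.34 × 4 = $2,073.36 annually
Windstorm insurance = $1,023.72 annually
County property tax = $9,086.76 annually
Total per year = $12,183.84
Monthly escrow = $12,183.84 ÷ 12 = $1,015.32
Monthly shortage recovery: $733.92 / 24 = $30.58
New monthly escrow = $1,015.32 + $30.58 = $1,045.90

$1,045.90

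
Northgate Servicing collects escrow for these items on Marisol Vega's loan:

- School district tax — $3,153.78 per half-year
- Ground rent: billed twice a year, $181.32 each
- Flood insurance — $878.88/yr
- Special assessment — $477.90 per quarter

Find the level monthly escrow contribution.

School district tax: $3,153.78 × 2 = $6,307.56 per year
Ground rent: $181.32 × 2 = $362.64 per year
Flood insurance: $878.88 per year
Special assessment: $477.90 × 4 = $1,911.60 per year
Annual escrow total = $6,307.56 + $362.64 + $878.88 + $1,911.60 = $9,460.68
Monthly = $9,460.68 ÷ 12 = $788.39

$788.39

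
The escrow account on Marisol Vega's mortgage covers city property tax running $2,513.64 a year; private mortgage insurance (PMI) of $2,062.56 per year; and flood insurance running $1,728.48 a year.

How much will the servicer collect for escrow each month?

$525.39

City property tax: $2,513.64 per year
Private mortgage insurance (PMI): $2,062.56 per year
Flood insurance: $1,728.48 per year
Total per year = $2,513.64 + $2,062.56 + $1,728.48 = $6,304.68
Monthly escrow = $6,304.68 ÷ 12 = $525.39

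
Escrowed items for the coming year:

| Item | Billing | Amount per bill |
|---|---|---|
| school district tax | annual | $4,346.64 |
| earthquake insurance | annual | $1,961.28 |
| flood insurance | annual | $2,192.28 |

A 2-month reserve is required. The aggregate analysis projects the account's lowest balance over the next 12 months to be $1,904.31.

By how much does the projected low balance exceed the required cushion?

$487.61

School district tax = $4,346.64 per year
Earthquake insurance = $1,961.28 per year
Flood insurance = $2,192.28 per year
Annual escrow total = $8,500.20
Monthly = $8,500.20 / 12 = $708.35
Cushion = 2 × $708.35 = $1,416.70
Surplus = $1,904.31 − $1,416.70 = $487.61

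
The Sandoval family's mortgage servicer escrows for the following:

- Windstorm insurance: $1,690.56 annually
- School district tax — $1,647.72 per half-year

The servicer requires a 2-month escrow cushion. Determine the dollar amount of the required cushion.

Windstorm insurance: $1,690.56 per year
School district tax: $1,647.72 × 2 = $3,295.44 per year
Total annual escrow = $4,986.00
Base monthly escrow = $4,986.00 / 12 = $415.50
Cushion = 2 × $415.50 = $831.00

$831.00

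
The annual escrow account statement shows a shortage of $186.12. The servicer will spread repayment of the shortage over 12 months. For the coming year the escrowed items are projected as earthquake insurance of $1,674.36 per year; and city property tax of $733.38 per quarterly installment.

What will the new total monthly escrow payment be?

$399.50

Earthquake insurance = $1,674.36/yr
City property tax = $733.38 × 4 = $2,933.52/yr
Yearly total = $1,674.36 + $2,933.52 = $4,607.88
Monthly escrow = $4,607.88 ÷ 12 = $383.99
Shortage per month = $186.12 / 12 = $15.51
New monthly escrow = $383.99 + $15.51 = $399.50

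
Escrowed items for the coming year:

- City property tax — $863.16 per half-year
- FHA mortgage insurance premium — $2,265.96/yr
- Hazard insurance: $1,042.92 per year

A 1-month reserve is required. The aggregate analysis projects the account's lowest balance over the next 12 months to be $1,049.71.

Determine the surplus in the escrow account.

City property tax: $863.16 × 2 = $1,726.32/yr
FHA mortgage insurance premium: $2,265.96/yr
Hazard insurance: $1,042.92/yr
Total per year = $5,035.20
Monthly = $5,035.20 / 12 = $419.60
Cushion = 1 × $419.60 = $419.60
Excess over cushion: $1,049.71 − $419.60 = $630.11

$630.11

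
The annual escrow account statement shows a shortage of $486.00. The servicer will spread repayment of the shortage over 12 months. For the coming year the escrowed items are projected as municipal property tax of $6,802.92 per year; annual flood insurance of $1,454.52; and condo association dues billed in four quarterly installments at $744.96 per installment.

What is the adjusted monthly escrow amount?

Municipal property tax — $6,802.92 annually
Flood insurance — $1,454.52 annually
Condo association dues — $744.96 × 4 = $2,979.84 annually
Combined annual = $6,802.92 + $1,454.52 + $2,979.84 = $11,237.28
Base monthly escrow = $11,237.28 ÷ 12 = $936.44
Shortage per month = $486.00 / 12 = $40.50
New monthly escrow = $936.44 + $40.50 = $976.94

$976.94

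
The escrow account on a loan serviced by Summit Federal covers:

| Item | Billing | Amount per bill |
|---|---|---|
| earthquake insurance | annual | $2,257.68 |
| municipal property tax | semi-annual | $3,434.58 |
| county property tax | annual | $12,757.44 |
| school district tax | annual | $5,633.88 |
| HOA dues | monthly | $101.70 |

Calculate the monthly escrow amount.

Earthquake insurance = $2,257.68 annually
Municipal property tax = $3,434.58 × 2 = $6,869.16 annually
County property tax = $12,757.44 annually
School district tax = $5,633.88 annually
HOA dues = $101.70 × 12 = $1,220.40 annually
Annual escrow total = $2,257.68 + $6,869.16 + $12,757.44 + $5,633.88 + $1,220.40 = $28,738.56
Monthly = $28,738.56 ÷ 12 = $2,394.88

$2,394.88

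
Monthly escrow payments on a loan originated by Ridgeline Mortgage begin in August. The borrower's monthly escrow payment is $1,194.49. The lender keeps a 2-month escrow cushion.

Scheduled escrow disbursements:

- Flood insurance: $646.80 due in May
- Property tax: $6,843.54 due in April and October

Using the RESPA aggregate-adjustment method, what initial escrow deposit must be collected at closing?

Cushion = 2 × $1,194.49 = $2,388.98
Trial balance (start $0, +$1,194.49 each month, − disbursements):
  Aug: +$1,194.49 → $1,194.49
  Sep: +$1,194.49 → $2,388.98
  Oct: +$1,194.49 − $6,843.54 → -$3,260.07
  Nov: +$1,194.49 → -$2,065.58
  Dec: +$1,194.49 → -$871.09
  Jan: +$1,194.49 → $323.40
  Feb: +$1,194.49 → $1,517.89
  Mar: +$1,194.49 → $2,712.38
  Apr: +$1,194.49 − $6,843.54 → -$2,936.67
  May: +$1,194.49 − $646.80 → -$2,388.98
  Jun: +$1,194.49 → -$1,194.49
  Jul: +$1,194.49 → $0.00
Lowest trial balance = -$3,260.07 (Oct)
Initial deposit = cushion − low point = $2,388.98 − (-$3,260.07) = $5,649.05

$5,649.05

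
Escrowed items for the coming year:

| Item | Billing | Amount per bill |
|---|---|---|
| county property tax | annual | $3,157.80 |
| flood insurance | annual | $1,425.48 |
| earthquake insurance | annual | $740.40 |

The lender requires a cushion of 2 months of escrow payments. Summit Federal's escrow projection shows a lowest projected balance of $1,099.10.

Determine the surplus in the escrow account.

County property tax — $3,157.80 per year
Flood insurance — $1,425.48 per year
Earthquake insurance — $740.40 per year
Yearly total = $3,157.80 + $1,425.48 + $740.40 = $5,323.68
Per month = $5,323.68 ÷ 12 = $443.64
Required cushion = 2 × $443.64 = $887.28
Excess over cushion: $1,099.10 − $887.28 = $211.82

$211.82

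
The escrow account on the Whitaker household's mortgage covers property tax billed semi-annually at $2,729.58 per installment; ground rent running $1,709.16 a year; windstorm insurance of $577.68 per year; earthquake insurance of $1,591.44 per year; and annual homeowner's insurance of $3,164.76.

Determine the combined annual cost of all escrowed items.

Property tax = $2,729.58 × 2 = $5,459.16
Ground rent = $1,709.16
Windstorm insurance = $577.68
Earthquake insurance = $1,591.44
Homeowner's insurance = $3,164.76
Total per year = $12,502.20

$12,502.20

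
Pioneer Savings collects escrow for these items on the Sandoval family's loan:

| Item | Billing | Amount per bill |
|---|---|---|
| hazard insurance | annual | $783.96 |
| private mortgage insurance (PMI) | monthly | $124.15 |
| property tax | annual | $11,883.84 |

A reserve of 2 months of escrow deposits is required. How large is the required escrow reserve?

$2,359.60

Hazard insurance = $783.96 per year
Private mortgage insurance (PMI) = $124.15 × 12 = $1,489.80 per year
Property tax = $11,883.84 per year
Yearly total = $783.96 + $1,489.80 + $11,883.84 = $14,157.60
Monthly = $14,157.60 / 12 = $1,179.80
Required cushion = 2 × $1,179.80 = $2,359.60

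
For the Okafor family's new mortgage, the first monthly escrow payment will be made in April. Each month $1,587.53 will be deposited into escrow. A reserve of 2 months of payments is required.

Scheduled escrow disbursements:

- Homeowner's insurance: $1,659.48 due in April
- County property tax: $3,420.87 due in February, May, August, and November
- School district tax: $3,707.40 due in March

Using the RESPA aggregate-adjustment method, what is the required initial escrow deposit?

Cushion = 2 × $1,587.53 = $3,175.06
Trial balance (start $0, +$1,587.53 each month, − disbursements):
  Apr: +$1,587.53 − $1,659.48 → -$71.95
  May: +$1,587.53 − $3,420.87 → -$1,905.29
  Jun: +$1,587.53 → -$317.76
  Jul: +$1,587.53 → $1,269.77
  Aug: +$1,587.53 − $3,420.87 → -$563.57
  Sep: +$1,587.53 → $1,023.96
  Oct: +$1,587.53 → $2,611.49
  Nov: +$1,587.53 − $3,420.87 → $778.15
  Dec: +$1,587.53 → $2,365.68
  Jan: +$1,587.53 → $3,953.21
  Feb: +$1,587.53 − $3,420.87 → $2,119.87
  Mar: +$1,587.53 − $3,707.40 → $0.00
Lowest trial balance = -$1,905.29 (May)
Initial deposit = cushion − low point = $3,175.06 − (-$1,905.29) = $5,080.35

$5,080.35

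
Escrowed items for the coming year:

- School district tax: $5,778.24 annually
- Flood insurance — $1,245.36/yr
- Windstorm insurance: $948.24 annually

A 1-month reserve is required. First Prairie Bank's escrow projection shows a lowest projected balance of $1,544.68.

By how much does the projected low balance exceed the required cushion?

School district tax — $5,778.24 per year
Flood insurance — $1,245.36 per year
Windstorm insurance — $948.24 per year
Total annual escrow = $5,778.24 + $1,245.36 + $948.24 = $7,971.84
Base monthly escrow = $7,971.84 ÷ 12 = $664.32
Cushion = 1 × $664.32 = $664.32
Surplus = $1,544.68 − $664.32 = $880.36

$880.36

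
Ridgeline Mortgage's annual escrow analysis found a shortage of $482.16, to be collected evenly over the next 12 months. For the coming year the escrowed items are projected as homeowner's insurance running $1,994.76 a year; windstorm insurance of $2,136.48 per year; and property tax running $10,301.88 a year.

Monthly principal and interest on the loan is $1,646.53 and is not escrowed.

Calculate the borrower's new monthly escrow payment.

$1,242.94

Homeowner's insurance — $1,994.76 annually
Windstorm insurance — $2,136.48 annually
Property tax — $10,301.88 annually
Yearly total = $1,994.76 + $2,136.48 + $10,301.88 = $14,433.12
Monthly escrow = $14,433.12 ÷ 12 = $1,202.76
Monthly shortage recovery: $482.16 / 12 = $40.18
New monthly escrow = $1,202.76 + $40.18 = $1,242.94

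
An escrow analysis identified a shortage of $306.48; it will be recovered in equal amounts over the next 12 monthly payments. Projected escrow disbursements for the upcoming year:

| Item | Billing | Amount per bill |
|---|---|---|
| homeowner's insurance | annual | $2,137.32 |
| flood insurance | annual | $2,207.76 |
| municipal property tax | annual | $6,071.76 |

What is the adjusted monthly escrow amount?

$893.61

Homeowner's insurance — $2,137.32/yr
Flood insurance — $2,207.76/yr
Municipal property tax — $6,071.76/yr
Yearly total = $2,137.32 + $2,207.76 + $6,071.76 = $10,416.84
Monthly = $10,416.84 / 12 = $868.07
Shortage spread = $306.48 ÷ 12 = $25.54/mo
New monthly escrow = $868.07 + $25.54 = $893.61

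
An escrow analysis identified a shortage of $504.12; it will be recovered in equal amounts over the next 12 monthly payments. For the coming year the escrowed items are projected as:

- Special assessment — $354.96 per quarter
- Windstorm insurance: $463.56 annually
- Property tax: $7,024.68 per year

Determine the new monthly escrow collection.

$784.35

Special assessment = $354.96 × 4 = $1,419.84 per year
Windstorm insurance = $463.56 per year
Property tax = $7,024.68 per year
Total per year = $8,908.08
Base monthly escrow = $8,908.08 ÷ 12 = $742.34
Monthly shortage recovery: $504.12 / 12 = $42.01
Adjusted monthly = $742.34 + $42.01 = $784.35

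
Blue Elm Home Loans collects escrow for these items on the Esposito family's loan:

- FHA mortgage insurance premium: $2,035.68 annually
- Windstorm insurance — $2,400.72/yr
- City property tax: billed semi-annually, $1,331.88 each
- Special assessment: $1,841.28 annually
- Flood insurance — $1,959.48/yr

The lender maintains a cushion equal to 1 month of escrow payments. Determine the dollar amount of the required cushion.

FHA mortgage insurance premium — $2,035.68 annually
Windstorm insurance — $2,400.72 annually
City property tax — $1,331.88 × 2 = $2,663.76 annually
Special assessment — $1,841.28 annually
Flood insurance — $1,959.48 annually
Annual escrow total = $2,035.68 + $2,400.72 + $2,663.76 + $1,841.28 + $1,959.48 = $10,900.92
Per month = $10,900.92 / 12 = $908.41
Cushion = 1 × $908.41 = $908.41

$908.41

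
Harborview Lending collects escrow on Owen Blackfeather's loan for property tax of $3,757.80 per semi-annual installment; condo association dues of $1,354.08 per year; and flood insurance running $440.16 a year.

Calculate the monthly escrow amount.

$775.82

Property tax — $3,757.80 × 2 = $7,515.60/yr
Condo association dues — $1,354.08/yr
Flood insurance — $440.16/yr
Total annual escrow = $7,515.60 + $1,354.08 + $440.16 = $9,309.84
Monthly escrow = $9,309.84 / 12 = $775.82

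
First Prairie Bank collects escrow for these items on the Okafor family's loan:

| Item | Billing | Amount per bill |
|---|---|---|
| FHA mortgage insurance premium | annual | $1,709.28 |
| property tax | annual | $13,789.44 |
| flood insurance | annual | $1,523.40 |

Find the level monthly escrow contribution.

$1,418.51

FHA mortgage insurance premium — $1,709.28
Property tax — $13,789.44
Flood insurance — $1,523.40
Annual escrow total = $1,709.28 + $13,789.44 + $1,523.40 = $17,022.12
Base monthly escrow = $17,022.12 ÷ 12 = $1,418.51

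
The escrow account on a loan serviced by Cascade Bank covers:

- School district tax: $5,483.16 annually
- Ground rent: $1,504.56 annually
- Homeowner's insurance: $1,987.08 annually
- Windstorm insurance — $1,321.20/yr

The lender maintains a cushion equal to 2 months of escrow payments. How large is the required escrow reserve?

$1,716.00

School district tax = $5,483.16 annually
Ground rent = $1,504.56 annually
Homeowner's insurance = $1,987.08 annually
Windstorm insurance = $1,321.20 annually
Total per year = $5,483.16 + $1,504.56 + $1,987.08 + $1,321.20 = $10,296.00
Per month = $10,296.00 ÷ 12 = $858.00
Required cushion = 2 × $858.00 = $1,716.00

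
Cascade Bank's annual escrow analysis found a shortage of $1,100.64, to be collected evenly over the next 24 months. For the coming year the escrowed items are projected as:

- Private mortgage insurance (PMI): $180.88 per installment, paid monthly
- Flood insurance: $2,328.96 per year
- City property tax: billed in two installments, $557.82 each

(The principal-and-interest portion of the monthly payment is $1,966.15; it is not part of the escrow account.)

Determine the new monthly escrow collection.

$513.79

Private mortgage insurance (PMI): $180.88 × 12 = $2,170.56/yr
Flood insurance: $2,328.96/yr
City property tax: $557.82 × 2 = $1,115.64/yr
Yearly total = $2,170.56 + $2,328.96 + $1,115.64 = $5,615.16
Monthly escrow = $5,615.16 ÷ 12 = $467.93
Monthly shortage recovery: $1,100.64 ÷ 24 = $45.86
Adjusted monthly = $467.93 + $45.86 = $513.79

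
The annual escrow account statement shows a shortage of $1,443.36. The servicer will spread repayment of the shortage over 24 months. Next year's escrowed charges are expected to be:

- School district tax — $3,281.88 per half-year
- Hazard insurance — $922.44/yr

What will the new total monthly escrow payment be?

School district tax — $3,281.88 × 2 = $6,563.76 annually
Hazard insurance — $922.44 annually
Yearly total = $7,486.20
Per month = $7,486.20 ÷ 12 = $623.85
Monthly shortage recovery: $1,443.36 / 24 = $60.14
Adjusted monthly = $623.85 + $60.14 = $683.99

$683.99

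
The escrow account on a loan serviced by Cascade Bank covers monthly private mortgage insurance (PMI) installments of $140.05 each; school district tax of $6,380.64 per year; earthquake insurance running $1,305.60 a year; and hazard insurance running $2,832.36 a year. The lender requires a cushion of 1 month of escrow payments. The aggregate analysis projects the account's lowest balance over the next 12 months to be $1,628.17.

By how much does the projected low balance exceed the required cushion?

$611.57

Private mortgage insurance (PMI) — $140.05 × 12 = $1,680.60 per year
School district tax — $6,380.64 per year
Earthquake insurance — $1,305.60 per year
Hazard insurance — $2,832.36 per year
Yearly total = $1,680.60 + $6,380.64 + $1,305.60 + $2,832.36 = $12,199.20
Per month = $12,199.20 / 12 = $1,016.60
Cushion = 1 × $1,016.60 = $1,016.60
Excess over cushion: $1,628.17 − $1,016.60 = $611.57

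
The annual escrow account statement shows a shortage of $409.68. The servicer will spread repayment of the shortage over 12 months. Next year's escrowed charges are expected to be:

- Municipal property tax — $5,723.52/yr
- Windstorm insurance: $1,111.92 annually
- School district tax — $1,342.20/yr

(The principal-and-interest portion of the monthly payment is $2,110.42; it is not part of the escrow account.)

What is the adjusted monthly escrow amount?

$715.61

Municipal property tax — $5,723.52
Windstorm insurance — $1,111.92
School district tax — $1,342.20
Combined annual = $5,723.52 + $1,111.92 + $1,342.20 = $8,177.64
Monthly escrow = $8,177.64 ÷ 12 = $681.47
Monthly shortage recovery: $409.68 / 12 = $34.14
New monthly escrow = $681.47 + $34.14 = $715.61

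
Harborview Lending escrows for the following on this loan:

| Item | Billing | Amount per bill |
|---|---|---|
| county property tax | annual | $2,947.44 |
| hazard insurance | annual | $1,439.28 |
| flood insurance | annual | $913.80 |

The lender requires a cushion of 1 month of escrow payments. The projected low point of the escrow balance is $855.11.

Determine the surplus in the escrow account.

$413.40

County property tax = $2,947.44 per year
Hazard insurance = $1,439.28 per year
Flood insurance = $913.80 per year
Annual escrow total = $2,947.44 + $1,439.28 + $913.80 = $5,300.52
Per month = $5,300.52 ÷ 12 = $441.71
Required reserve = 1 × $441.71 = $441.71
Excess over cushion: $855.11 − $441.71 = $413.40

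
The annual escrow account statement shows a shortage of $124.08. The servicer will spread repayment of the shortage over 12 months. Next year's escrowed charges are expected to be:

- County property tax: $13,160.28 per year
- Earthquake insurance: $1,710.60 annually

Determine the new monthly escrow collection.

$1,249.58

County property tax: $13,160.28 annually
Earthquake insurance: $1,710.60 annually
Total annual escrow = $13,160.28 + $1,710.60 = $14,870.88
Monthly escrow = $14,870.88 ÷ 12 = $1,239.24
Shortage per month = $124.08 / 12 = $10.34
New monthly escrow = $1,239.24 + $10.34 = $1,249.58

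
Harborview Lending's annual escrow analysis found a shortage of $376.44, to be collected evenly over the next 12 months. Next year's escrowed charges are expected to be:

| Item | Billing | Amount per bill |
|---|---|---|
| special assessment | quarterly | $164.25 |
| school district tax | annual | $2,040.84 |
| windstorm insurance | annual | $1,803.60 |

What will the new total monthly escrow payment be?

$406.49

Special assessment = $164.25 × 4 = $657.00 per year
School district tax = $2,040.84 per year
Windstorm insurance = $1,803.60 per year
Combined annual = $657.00 + $2,040.84 + $1,803.60 = $4,501.44
Monthly = $4,501.44 / 12 = $375.12
Shortage spread = $376.44 / 12 = $31.37/mo
Adjusted monthly = $375.12 + $31.37 = $406.49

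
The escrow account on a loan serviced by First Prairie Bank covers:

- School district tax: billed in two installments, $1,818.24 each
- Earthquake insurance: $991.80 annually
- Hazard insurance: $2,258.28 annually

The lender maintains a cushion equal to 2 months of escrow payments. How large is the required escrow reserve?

$1,147.76

School district tax — $1,818.24 × 2 = $3,636.48/yr
Earthquake insurance — $991.80/yr
Hazard insurance — $2,258.28/yr
Total per year = $3,636.48 + $991.80 + $2,258.28 = $6,886.56
Monthly escrow = $6,886.56 / 12 = $573.88
Required cushion = 2 × $573.88 = $1,147.76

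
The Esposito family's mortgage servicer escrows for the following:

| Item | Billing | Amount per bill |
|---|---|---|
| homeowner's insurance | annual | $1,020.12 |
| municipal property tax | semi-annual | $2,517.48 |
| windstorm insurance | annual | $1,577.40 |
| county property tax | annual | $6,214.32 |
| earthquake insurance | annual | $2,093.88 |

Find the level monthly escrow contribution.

$1,328.39

Homeowner's insurance = $1,020.12/yr
Municipal property tax = $2,517.48 × 2 = $5,034.96/yr
Windstorm insurance = $1,577.40/yr
County property tax = $6,214.32/yr
Earthquake insurance = $2,093.88/yr
Combined annual = $1,020.12 + $5,034.96 + $1,577.40 + $6,214.32 + $2,093.88 = $15,940.68
Monthly = $15,940.68 ÷ 12 = $1,328.39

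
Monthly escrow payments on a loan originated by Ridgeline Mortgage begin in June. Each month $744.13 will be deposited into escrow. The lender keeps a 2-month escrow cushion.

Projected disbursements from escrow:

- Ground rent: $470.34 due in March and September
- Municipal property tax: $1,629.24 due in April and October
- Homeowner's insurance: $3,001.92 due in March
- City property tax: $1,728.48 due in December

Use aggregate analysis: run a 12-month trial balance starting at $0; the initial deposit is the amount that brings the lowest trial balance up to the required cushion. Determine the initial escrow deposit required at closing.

$2,232.39

Cushion = 2 × $744.13 = $1,488.26
Trial balance (start $0, +$744.13 each month, − disbursements):
  Jun: +$744.13 → $744.13
  Jul: +$744.13 → $1,488.26
  Aug: +$744.13 → $2,232.39
  Sep: +$744.13 − $470.34 → $2,506.18
  Oct: +$744.13 − $1,629.24 → $1,621.07
  Nov: +$744.13 → $2,365.20
  Dec: +$744.13 − $1,728.48 → $1,380.85
  Jan: +$744.13 → $2,124.98
  Feb: +$744.13 → $2,869.11
  Mar: +$744.13 − $3,472.26 → $140.98
  Apr: +$744.13 − $1,629.24 → -$744.13
  May: +$744.13 → $0.00
Lowest trial balance = -$744.13 (Apr)
Initial deposit = cushion − low point = $1,488.26 − (-$744.13) = $2,232.39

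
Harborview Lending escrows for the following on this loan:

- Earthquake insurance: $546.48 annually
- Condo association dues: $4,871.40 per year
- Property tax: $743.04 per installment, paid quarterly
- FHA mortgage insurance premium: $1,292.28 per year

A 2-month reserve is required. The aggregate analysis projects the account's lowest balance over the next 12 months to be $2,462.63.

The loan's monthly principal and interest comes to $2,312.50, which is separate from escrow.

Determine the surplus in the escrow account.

Earthquake insurance — $546.48 per year
Condo association dues — $4,871.40 per year
Property tax — $743.04 × 4 = $2,972.16 per year
FHA mortgage insurance premium — $1,292.28 per year
Annual escrow total = $546.48 + $4,871.40 + $2,972.16 + $1,292.28 = $9,682.32
Monthly = $9,682.32 / 12 = $806.86
Required reserve = 2 × $806.86 = $1,613.72
Surplus = $2,462.63 − $1,613.72 = $848.91

$848.91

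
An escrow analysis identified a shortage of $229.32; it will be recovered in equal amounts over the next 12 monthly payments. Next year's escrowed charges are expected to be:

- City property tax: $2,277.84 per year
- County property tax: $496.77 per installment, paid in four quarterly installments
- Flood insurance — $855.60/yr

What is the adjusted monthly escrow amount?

City property tax = $2,277.84/yr
County property tax = $496.77 × 4 = $1,987.08/yr
Flood insurance = $855.60/yr
Yearly total = $2,277.84 + $1,987.08 + $855.60 = $5,120.52
Per month = $5,120.52 / 12 = $426.71
Shortage per month = $229.32 / 12 = $19.11
New monthly escrow = $426.71 + $19.11 = $445.82

$445.82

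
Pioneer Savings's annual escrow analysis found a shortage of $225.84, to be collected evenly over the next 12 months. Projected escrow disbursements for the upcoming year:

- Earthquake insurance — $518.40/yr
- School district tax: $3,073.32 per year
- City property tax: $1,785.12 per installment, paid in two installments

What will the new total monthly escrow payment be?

$615.65

Earthquake insurance = $518.40/yr
School district tax = $3,073.32/yr
City property tax = $1,785.12 × 2 = $3,570.24/yr
Annual escrow total = $518.40 + $3,073.32 + $3,570.24 = $7,161.96
Per month = $7,161.96 / 12 = $596.83
Shortage per month = $225.84 ÷ 12 = $18.82
New monthly escrow = $596.83 + $18.82 = $615.65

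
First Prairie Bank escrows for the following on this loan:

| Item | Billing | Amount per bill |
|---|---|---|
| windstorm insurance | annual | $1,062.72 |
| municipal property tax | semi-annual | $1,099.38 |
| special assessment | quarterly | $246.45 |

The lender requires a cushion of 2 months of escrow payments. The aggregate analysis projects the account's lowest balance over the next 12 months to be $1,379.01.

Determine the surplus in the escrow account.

$671.13

Windstorm insurance: $1,062.72 annually
Municipal property tax: $1,099.38 × 2 = $2,198.76 annually
Special assessment: $246.45 × 4 = $985.80 annually
Total per year = $4,247.28
Base monthly escrow = $4,247.28 ÷ 12 = $353.94
Required cushion = 2 × $353.94 = $707.88
Excess over cushion: $1,379.01 − $707.88 = $671.13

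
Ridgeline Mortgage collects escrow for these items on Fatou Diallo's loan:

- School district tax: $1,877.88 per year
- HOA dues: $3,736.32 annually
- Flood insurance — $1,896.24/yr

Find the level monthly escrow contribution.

$625.87

School district tax — $1,877.88 annually
HOA dues — $3,736.32 annually
Flood insurance — $1,896.24 annually
Yearly total = $1,877.88 + $3,736.32 + $1,896.24 = $7,510.44
Monthly = $7,510.44 / 12 = $625.87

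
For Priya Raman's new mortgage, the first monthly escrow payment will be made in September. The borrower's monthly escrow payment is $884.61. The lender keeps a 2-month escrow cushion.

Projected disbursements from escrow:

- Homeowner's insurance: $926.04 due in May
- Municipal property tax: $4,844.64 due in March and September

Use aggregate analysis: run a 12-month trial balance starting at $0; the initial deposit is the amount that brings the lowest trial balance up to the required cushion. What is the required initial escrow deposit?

$5,729.25

Cushion = 2 × $884.61 = $1,769.22
Trial balance (start $0, +$884.61 each month, − disbursements):
  Sep: +$884.61 − $4,844.64 → -$3,960.03
  Oct: +$884.61 → -$3,075.42
  Nov: +$884.61 → -$2,190.81
  Dec: +$884.61 → -$1,306.20
  Jan: +$884.61 → -$421.59
  Feb: +$884.61 → $463.02
  Mar: +$884.61 − $4,844.64 → -$3,497.01
  Apr: +$884.61 → -$2,612.40
  May: +$884.61 − $926.04 → -$2,653.83
  Jun: +$884.61 → -$1,769.22
  Jul: +$884.61 → -$884.61
  Aug: +$884.61 → $0.00
Lowest trial balance = -$3,960.03 (Sep)
Initial deposit = cushion − low point = $1,769.22 − (-$3,960.03) = $5,729.25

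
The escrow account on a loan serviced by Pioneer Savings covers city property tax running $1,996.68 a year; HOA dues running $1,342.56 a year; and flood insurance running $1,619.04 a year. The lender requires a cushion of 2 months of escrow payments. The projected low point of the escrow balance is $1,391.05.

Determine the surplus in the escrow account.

City property tax — $1,996.68 per year
HOA dues — $1,342.56 per year
Flood insurance — $1,619.04 per year
Yearly total = $1,996.68 + $1,342.56 + $1,619.04 = $4,958.28
Base monthly escrow = $4,958.28 ÷ 12 = $413.19
Required cushion = 2 × $413.19 = $826.38
Surplus = $1,391.05 − $826.38 = $564.67

$564.67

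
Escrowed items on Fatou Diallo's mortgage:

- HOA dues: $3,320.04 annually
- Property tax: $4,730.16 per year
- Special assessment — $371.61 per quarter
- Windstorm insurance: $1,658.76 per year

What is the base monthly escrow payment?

HOA dues — $3,320.04/yr
Property tax — $4,730.16/yr
Special assessment — $371.61 × 4 = $1,486.44/yr
Windstorm insurance — $1,658.76/yr
Yearly total = $11,195.40
Monthly escrow = $11,195.40 ÷ 12 = $932.95

$932.95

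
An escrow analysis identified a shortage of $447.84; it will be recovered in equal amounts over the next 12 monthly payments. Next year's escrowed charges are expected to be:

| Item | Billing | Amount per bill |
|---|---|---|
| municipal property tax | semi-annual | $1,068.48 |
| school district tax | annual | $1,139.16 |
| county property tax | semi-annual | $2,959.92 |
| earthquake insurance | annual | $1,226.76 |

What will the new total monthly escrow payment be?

$905.88

Municipal property tax = $1,068.48 × 2 = $2,136.96 annually
School district tax = $1,139.16 annually
County property tax = $2,959.92 × 2 = $5,919.84 annually
Earthquake insurance = $1,226.76 annually
Combined annual = $2,136.96 + $1,139.16 + $5,919.84 + $1,226.76 = $10,422.72
Base monthly escrow = $10,422.72 / 12 = $868.56
Shortage per month = $447.84 ÷ 12 = $37.32
New monthly escrow = $868.56 + $37.32 = $905.88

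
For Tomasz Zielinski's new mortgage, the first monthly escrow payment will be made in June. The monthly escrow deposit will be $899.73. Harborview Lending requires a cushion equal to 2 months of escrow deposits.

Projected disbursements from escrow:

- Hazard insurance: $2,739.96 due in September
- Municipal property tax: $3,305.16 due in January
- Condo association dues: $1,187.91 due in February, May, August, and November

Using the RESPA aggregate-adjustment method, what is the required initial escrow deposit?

$3,310.74

Cushion = 2 × $899.73 = $1,799.46
Trial balance (start $0, +$899.73 each month, − disbursements):
  Jun: +$899.73 → $899.73
  Jul: +$899.73 → $1,799.46
  Aug: +$899.73 − $1,187.91 → $1,511.28
  Sep: +$899.73 − $2,739.96 → -$328.95
  Oct: +$899.73 → $570.78
  Nov: +$899.73 − $1,187.91 → $282.60
  Dec: +$899.73 → $1,182.33
  Jan: +$899.73 − $3,305.16 → -$1,223.10
  Feb: +$899.73 − $1,187.91 → -$1,511.28
  Mar: +$899.73 → -$611.55
  Apr: +$899.73 → $288.18
  May: +$899.73 − $1,187.91 → $0.00
Lowest trial balance = -$1,511.28 (Feb)
Initial deposit = cushion − low point = $1,799.46 − (-$1,511.28) = $3,310.74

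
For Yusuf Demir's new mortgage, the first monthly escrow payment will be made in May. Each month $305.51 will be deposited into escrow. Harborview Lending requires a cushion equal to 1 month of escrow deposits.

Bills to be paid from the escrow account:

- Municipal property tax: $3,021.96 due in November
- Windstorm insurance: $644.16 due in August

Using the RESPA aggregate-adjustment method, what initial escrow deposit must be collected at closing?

Cushion = 1 × $305.51 = $305.51
Trial balance (start $0, +$305.51 each month, − disbursements):
  May: +$305.51 → $305.51
  Jun: +$305.51 → $611.02
  Jul: +$305.51 → $916.53
  Aug: +$305.51 − $644.16 → $577.88
  Sep: +$305.51 → $883.39
  Oct: +$305.51 → $1,188.90
  Nov: +$305.51 − $3,021.96 → -$1,527.55
  Dec: +$305.51 → -$1,222.04
  Jan: +$305.51 → -$916.53
  Feb: +$305.51 → -$611.02
  Mar: +$305.51 → -$305.51
  Apr: +$305.51 → $0.00
Lowest trial balance = -$1,527.55 (Nov)
Initial deposit = cushion − low point = $305.51 − (-$1,527.55) = $1,833.06

$1,833.06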